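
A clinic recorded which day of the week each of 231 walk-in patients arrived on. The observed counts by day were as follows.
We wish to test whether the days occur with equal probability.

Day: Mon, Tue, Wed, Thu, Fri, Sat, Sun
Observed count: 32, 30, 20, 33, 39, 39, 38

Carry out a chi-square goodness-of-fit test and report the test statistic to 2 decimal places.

Expected count for each of the 7 categories: 231/7 = 33.
χ² = (32−33)²/33 + (30−33)²/33 + (20−33)²/33 + (33−33)²/33 + (39−33)²/33 + (39−33)²/33 + (38−33)²/33
   = 0.030 + 0.273 + 5.121 + 0.000 + 1.091 + 1.091 + 0.758
Sum = 8.36

8.36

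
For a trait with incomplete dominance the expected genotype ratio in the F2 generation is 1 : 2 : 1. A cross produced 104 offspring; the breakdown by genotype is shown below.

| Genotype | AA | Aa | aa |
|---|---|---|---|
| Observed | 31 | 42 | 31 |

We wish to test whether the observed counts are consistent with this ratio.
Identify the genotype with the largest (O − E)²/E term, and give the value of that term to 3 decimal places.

Ratio total = 4. Expected counts: 104×1/4 = 26, 104×2/4 = 52, 104×1/4 = 26.
χ² = (31−26)²/26 + (42−52)²/52 + (31−26)²/26
   = 0.9615 + 1.9231 + 0.9615
The largest term is for Aa: 1.923.

Aa, 1.923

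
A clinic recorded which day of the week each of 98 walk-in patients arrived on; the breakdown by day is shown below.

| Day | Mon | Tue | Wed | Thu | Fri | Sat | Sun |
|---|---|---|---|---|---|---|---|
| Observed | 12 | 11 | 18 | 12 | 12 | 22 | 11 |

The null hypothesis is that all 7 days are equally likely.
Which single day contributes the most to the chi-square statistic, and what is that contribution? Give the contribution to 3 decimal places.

Under H₀ each category has probability 1/7, so each expected count is 98/7 = 14.
Mon: (12 − 14)²/14 = 4/14 = 0.2857
Tue: (11 − 14)²/14 = 9/14 = 0.6429
Wed: (18 − 14)²/14 = 16/14 = 1.1429
Thu: (12 − 14)²/14 = 4/14 = 0.2857
Fri: (12 − 14)²/14 = 4/14 = 0.2857
Sat: (22 − 14)²/14 = 64/14 = 4.5714
Sun: (11 − 14)²/14 = 9/14 = 0.6429
The largest term is for Sat: 4.571.

Sat, 4.571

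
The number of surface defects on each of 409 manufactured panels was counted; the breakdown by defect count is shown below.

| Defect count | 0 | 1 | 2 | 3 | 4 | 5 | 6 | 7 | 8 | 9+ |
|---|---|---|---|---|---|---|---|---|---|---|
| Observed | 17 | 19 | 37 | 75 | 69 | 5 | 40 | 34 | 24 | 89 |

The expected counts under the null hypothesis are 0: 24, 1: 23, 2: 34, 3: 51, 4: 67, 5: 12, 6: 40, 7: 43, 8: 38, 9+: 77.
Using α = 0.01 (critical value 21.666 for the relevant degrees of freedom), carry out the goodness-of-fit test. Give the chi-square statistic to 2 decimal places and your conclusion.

27.35; reject

0: (17 − 24)²/24 = 49/24 = 2.042
1: (19 − 23)²/23 = 16/23 = 0.696
2: (37 − 34)²/34 = 9/34 = 0.265
3: (75 − 51)²/51 = 576/51 = 11.294
4: (69 − 67)²/67 = 4/67 = 0.060
5: (5 − 12)²/12 = 49/12 = 4.083
6: (40 − 40)²/40 = 0/40 = 0.000
7: (34 − 43)²/43 = 81/43 = 1.884
8: (24 − 38)²/38 = 196/38 = 5.158
9+: (89 − 77)²/77 = 144/77 = 1.870
Sum = 27.35
df = 9. Since 27.35 > 21.666, we reject H₀.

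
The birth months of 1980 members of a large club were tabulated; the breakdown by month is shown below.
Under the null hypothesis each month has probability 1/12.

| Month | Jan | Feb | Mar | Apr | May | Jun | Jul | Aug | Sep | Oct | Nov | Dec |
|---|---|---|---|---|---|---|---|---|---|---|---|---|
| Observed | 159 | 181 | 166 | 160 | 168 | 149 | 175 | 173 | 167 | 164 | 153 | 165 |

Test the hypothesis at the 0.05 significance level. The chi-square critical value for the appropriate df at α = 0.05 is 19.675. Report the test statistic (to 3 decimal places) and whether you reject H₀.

Expected count for each of the 12 categories: 1980/12 = 165.
cat         O        E   (O−E)²/E
Jan       159      165     0.2182
Feb       181      165     1.5515
Mar       166      165     0.0061
Apr       160      165     0.1515
May       168      165     0.0545
Jun       149      165     1.5515
Jul       175      165     0.6061
Aug       173      165     0.3879
Sep       167      165     0.0242
Oct       164      165     0.0061
Nov       153      165     0.8727
Dec       165      165     0.0000
Sum = 5.430
df = 11. Since 5.430 < 19.675, we do not reject H₀.

5.430; do not reject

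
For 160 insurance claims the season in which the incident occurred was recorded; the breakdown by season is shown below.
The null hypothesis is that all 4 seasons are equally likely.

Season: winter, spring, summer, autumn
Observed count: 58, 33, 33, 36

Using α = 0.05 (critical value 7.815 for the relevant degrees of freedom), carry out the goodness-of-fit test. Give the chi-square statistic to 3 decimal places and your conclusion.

Expected count for each of the 4 categories: 160/4 = 40.
cat         O        E   (O−E)²/E
winter     58       40     8.1000
spring     33       40     1.2250
summer     33       40     1.2250
autumn     36       40     0.4000
Sum = 10.950
df = 3. Since 10.950 > 7.815, we reject H₀.

10.950; reject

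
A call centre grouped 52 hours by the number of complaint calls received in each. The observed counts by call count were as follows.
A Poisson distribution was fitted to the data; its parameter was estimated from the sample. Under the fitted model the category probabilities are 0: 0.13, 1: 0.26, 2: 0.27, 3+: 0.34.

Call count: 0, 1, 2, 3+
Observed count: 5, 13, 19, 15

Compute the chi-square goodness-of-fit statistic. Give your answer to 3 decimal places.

Expected counts E_i = n·p_i: 52×0.13 = 6.76, 52×0.26 = 13.52, 52×0.27 = 14.04, 52×0.34 = 17.68.
χ² = (5−6.76)²/6.76 + (13−13.52)²/13.52 + (19−14.04)²/14.04 + (15−17.68)²/17.68
   = 0.4582 + 0.0200 + 1.7523 + 0.4062
Sum = 2.637

2.637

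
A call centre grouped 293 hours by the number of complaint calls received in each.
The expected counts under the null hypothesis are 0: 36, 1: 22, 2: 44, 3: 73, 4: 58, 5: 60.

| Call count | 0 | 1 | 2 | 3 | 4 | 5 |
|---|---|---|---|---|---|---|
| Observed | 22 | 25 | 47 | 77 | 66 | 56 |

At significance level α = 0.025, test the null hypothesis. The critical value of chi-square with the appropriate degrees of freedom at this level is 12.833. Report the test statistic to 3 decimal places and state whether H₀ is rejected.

cat         O        E   (O−E)²/E
0          22       36     5.4444
1          25       22     0.4091
2          47       44     0.2045
3          77       73     0.2192
4          66       58     1.1034
5          56       60     0.2667
Sum = 7.647
df = 5. Since 7.647 < 12.833, we do not reject H₀.

7.647; do not reject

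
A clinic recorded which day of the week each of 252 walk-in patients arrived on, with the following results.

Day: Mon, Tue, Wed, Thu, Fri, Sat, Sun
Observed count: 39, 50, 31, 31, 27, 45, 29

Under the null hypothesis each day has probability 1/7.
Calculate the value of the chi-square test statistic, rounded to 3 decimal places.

Under H₀ each category has probability 1/7, so each expected count is 252/7 = 36.
Mon: (39 − 36)²/36 = 9/36 = 0.2500
Tue: (50 − 36)²/36 = 196/36 = 5.4444
Wed: (31 − 36)²/36 = 25/36 = 0.6944
Thu: (31 − 36)²/36 = 25/36 = 0.6944
Fri: (27 − 36)²/36 = 81/36 = 2.2500
Sat: (45 − 36)²/36 = 81/36 = 2.2500
Sun: (29 − 36)²/36 = 49/36 = 1.3611
Sum = 12.944

12.944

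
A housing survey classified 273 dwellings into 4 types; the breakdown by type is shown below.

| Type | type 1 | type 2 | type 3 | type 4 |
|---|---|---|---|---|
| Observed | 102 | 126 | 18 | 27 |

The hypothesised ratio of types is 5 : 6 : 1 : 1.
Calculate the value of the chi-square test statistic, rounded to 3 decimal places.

2.229

Ratio total = 13. Expected counts: 273×5/13 = 105, 273×6/13 = 126, 273×1/13 = 21, 273×1/13 = 21.
χ² = (102−105)²/105 + (126−126)²/126 + (18−21)²/21 + (27−21)²/21
   = 0.0857 + 0.0000 + 0.4286 + 1.7143
Sum = 2.229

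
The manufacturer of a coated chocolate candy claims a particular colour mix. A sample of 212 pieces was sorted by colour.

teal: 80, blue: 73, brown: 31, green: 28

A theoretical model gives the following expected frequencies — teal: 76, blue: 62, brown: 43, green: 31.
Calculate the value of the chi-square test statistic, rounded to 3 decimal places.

5.801

cat         O        E   (O−E)²/E
teal       80       76     0.2105
blue       73       62     1.9516
brown      31       43     3.3488
green      28       31     0.2903
Sum = 5.801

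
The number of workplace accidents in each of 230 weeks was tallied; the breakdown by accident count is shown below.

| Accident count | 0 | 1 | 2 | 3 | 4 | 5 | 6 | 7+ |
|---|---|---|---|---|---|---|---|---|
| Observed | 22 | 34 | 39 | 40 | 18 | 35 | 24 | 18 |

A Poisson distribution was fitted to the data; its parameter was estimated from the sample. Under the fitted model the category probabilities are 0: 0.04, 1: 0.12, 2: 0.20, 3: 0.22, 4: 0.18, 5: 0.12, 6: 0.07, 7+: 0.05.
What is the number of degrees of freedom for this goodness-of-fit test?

There are k = 8 categories and 1 parameter estimated from the data, so df = 8 − 1 − 1 = 6.

6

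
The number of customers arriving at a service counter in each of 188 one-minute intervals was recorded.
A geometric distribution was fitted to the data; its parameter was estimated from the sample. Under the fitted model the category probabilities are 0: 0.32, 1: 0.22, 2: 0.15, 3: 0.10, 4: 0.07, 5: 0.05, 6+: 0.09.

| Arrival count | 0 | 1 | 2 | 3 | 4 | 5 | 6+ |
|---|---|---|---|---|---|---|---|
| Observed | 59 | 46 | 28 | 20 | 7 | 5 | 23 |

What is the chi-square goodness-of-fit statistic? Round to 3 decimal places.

Expected counts E_i = n·p_i: 188×0.32 = 60.16, 188×0.22 = 41.36, 188×0.15 = 28.2, 188×0.10 = 18.8, 188×0.07 = 13.16, 188×0.05 = 9.4, 188×0.09 = 16.92.
0: (59 − 60.16)²/60.16 = 1.3456/60.16 = 0.0224
1: (46 − 41.36)²/41.36 = 21.5296/41.36 = 0.5205
2: (28 − 28.2)²/28.2 = 0.04/28.2 = 0.0014
3: (20 − 18.8)²/18.8 = 1.44/18.8 = 0.0766
4: (7 − 13.16)²/13.16 = 37.9456/13.16 = 2.8834
5: (5 − 9.4)²/9.4 = 19.36/9.4 = 2.0596
6+: (23 − 16.92)²/16.92 = 36.9664/16.92 = 2.1848
Sum = 7.749

7.749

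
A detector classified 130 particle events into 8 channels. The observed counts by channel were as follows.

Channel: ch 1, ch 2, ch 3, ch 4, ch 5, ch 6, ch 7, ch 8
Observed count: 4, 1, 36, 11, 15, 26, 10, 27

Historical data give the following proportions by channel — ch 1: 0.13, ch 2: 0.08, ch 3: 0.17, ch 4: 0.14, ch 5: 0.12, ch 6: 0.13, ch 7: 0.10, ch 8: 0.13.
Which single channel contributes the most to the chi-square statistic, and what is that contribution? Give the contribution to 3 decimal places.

ch 1, 9.847

Expected counts E_i = n·p_i: 130×0.13 = 16.9, 130×0.08 = 10.4, 130×0.17 = 22.1, 130×0.14 = 18.2, 130×0.12 = 15.6, 130×0.13 = 16.9, 130×0.10 = 13, 130×0.13 = 16.9.
cat         O        E   (O−E)²/E
ch 1        4     16.9     9.8467
ch 2        1     10.4     8.4962
ch 3       36     22.1     8.7425
ch 4       11     18.2     2.8484
ch 5       15     15.6     0.0231
ch 6       26     16.9     4.9000
ch 7       10       13     0.6923
ch 8       27     16.9     6.0361
The largest term is for ch 1: 9.847.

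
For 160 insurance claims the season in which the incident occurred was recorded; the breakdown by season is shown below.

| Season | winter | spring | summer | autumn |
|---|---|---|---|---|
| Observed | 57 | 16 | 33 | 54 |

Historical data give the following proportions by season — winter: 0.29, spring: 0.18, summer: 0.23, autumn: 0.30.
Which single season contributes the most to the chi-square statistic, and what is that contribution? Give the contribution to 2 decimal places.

spring, 5.69

Expected counts E_i = n·p_i: 160×0.29 = 46.4, 160×0.18 = 28.8, 160×0.23 = 36.8, 160×0.30 = 48.
winter: (57 − 46.4)²/46.4 = 112.36/46.4 = 2.422
spring: (16 − 28.8)²/28.8 = 163.84/28.8 = 5.689
summer: (33 − 36.8)²/36.8 = 14.44/36.8 = 0.392
autumn: (54 − 48)²/48 = 36/48 = 0.750
The largest term is for spring: 5.69.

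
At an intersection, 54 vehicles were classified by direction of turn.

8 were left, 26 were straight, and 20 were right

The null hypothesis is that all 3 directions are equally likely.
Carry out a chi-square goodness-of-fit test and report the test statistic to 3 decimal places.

Expected count for each of the 3 categories: 54/3 = 18.
cat           O        E   (O−E)²/E
left          8       18     5.5556
straight     26       18     3.5556
right        20       18     0.2222
Sum = 9.333

9.333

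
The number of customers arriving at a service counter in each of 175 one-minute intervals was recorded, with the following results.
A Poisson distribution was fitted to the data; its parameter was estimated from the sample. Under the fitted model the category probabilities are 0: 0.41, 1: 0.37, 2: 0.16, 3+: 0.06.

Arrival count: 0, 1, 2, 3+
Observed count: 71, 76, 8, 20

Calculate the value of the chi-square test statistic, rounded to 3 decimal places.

24.843

Expected counts E_i = n·p_i: 175×0.41 = 71.75, 175×0.37 = 64.75, 175×0.16 = 28, 175×0.06 = 10.5.
cat         O        E   (O−E)²/E
0          71    71.75     0.0078
1          76    64.75     1.9546
2           8       28    14.2857
3+         20     10.5     8.5952
Sum = 24.843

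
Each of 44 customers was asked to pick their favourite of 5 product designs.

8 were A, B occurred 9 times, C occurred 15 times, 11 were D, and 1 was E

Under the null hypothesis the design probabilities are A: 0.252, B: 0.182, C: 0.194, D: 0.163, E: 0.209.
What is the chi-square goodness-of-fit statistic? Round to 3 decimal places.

Expected counts E_i = n·p_i: 44×0.252 = 11.088, 44×0.182 = 8.008, 44×0.194 = 8.536, 44×0.163 = 7.172, 44×0.209 = 9.196.
A: (8 − 11.088)²/11.088 = 9.535744/11.088 = 0.8600
B: (9 − 8.008)²/8.008 = 0.984064/8.008 = 0.1229
C: (15 − 8.536)²/8.536 = 41.783296/8.536 = 4.8950
D: (11 − 7.172)²/7.172 = 14.653584/7.172 = 2.0432
E: (1 − 9.196)²/9.196 = 67.174416/9.196 = 7.3047
Sum = 15.226

15.226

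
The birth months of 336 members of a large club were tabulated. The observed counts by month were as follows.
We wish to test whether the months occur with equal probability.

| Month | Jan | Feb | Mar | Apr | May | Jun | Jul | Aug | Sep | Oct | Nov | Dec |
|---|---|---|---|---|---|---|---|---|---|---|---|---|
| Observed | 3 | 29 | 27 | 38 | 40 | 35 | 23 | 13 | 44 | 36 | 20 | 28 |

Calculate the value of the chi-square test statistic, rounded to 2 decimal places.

55.50

Under H₀ each category has probability 1/12, so each expected count is 336/12 = 28.
cat         O        E   (O−E)²/E
Jan         3       28     22.321
Feb        29       28      0.036
Mar        27       28      0.036
Apr        38       28      3.571
May        40       28      5.143
Jun        35       28      1.750
Jul        23       28      0.893
Aug        13       28      8.036
Sep        44       28      9.143
Oct        36       28      2.286
Nov        20       28      2.286
Dec        28       28      0.000
Sum = 55.50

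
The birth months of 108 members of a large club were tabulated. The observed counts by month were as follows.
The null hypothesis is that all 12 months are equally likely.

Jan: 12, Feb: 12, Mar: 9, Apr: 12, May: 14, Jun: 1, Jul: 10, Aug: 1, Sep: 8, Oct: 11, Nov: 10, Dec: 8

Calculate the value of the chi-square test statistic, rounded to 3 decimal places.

20.889

Under H₀ each category has probability 1/12, so each expected count is 108/12 = 9.
χ² = (12−9)²/9 + (12−9)²/9 + (9−9)²/9 + (12−9)²/9 + (14−9)²/9 + (1−9)²/9 + (10−9)²/9 + (1−9)²/9 + (8−9)²/9 + (11−9)²/9 + (10−9)²/9 + (8−9)²/9
   = 1.0000 + 1.0000 + 0.0000 + 1.0000 + 2.7778 + 7.1111 + 0.1111 + 7.1111 + 0.1111 + 0.4444 + 0.1111 + 0.1111
Sum = 20.889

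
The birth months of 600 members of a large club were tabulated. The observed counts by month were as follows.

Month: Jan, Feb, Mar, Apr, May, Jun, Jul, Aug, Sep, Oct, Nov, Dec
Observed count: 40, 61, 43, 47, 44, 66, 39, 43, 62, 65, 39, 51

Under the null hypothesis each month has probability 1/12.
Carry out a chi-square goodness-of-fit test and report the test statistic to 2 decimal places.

Under H₀ each category has probability 1/12, so each expected count is 600/12 = 50.
cat         O        E   (O−E)²/E
Jan        40       50      2.000
Feb        61       50      2.420
Mar        43       50      0.980
Apr        47       50      0.180
May        44       50      0.720
Jun        66       50      5.120
Jul        39       50      2.420
Aug        43       50      0.980
Sep        62       50      2.880
Oct        65       50      4.500
Nov        39       50      2.420
Dec        51       50      0.020
Sum = 24.64

24.64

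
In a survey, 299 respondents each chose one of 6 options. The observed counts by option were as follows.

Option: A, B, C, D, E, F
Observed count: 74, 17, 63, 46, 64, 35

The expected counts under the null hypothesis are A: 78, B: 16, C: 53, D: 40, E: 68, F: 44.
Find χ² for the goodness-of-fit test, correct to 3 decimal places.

5.131

χ² = (74−78)²/78 + (17−16)²/16 + (63−53)²/53 + (46−40)²/40 + (64−68)²/68 + (35−44)²/44
   = 0.2051 + 0.0625 + 1.8868 + 0.9000 + 0.2353 + 1.8409
Sum = 5.131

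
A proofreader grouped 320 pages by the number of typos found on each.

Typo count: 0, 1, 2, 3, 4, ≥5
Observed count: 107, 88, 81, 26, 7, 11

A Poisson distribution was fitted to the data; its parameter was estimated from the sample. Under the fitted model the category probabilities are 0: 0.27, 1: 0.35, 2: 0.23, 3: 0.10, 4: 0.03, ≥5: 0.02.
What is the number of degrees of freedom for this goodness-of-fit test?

4

There are k = 6 categories and 1 parameter estimated from the data, so df = 6 − 1 − 1 = 4.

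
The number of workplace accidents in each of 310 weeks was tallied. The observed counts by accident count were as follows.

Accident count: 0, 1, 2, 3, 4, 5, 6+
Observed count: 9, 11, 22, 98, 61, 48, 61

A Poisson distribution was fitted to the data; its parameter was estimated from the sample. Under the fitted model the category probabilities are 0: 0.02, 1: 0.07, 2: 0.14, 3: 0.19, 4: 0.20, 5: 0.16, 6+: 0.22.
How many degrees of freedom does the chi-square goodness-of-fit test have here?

5

There are k = 7 categories and 1 parameter estimated from the data, so df = 7 − 1 − 1 = 5.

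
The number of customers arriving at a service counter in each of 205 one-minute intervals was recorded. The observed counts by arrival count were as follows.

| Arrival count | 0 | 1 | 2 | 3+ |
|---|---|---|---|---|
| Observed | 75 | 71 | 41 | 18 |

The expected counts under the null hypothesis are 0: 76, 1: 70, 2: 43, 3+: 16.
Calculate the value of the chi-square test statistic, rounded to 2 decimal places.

0.37

cat         O        E   (O−E)²/E
0          75       76      0.013
1          71       70      0.014
2          41       43      0.093
3+         18       16      0.250
Sum = 0.37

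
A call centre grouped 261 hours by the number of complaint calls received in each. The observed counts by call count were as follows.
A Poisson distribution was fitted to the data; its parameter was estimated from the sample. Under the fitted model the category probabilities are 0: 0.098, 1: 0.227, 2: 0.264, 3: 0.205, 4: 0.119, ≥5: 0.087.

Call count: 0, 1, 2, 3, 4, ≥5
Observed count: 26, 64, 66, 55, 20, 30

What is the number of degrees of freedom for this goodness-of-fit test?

4

There are k = 6 categories and 1 parameter estimated from the data, so df = 6 − 1 − 1 = 4.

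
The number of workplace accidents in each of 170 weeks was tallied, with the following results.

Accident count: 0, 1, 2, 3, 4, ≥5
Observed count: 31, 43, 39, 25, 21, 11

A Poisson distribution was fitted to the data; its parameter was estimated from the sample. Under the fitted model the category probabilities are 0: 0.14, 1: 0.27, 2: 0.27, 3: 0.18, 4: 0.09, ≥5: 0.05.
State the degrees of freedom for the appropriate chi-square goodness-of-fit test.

There are k = 6 categories and 1 parameter estimated from the data, so df = 6 − 1 − 1 = 4.

4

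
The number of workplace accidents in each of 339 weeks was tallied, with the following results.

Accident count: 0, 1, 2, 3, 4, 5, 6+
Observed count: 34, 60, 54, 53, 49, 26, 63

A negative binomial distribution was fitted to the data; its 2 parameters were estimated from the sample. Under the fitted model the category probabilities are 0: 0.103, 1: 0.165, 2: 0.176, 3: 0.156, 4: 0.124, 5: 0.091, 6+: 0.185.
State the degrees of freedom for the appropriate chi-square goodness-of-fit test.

4

There are k = 7 categories and 2 parameters estimated from the data, so df = 7 − 1 − 2 = 4.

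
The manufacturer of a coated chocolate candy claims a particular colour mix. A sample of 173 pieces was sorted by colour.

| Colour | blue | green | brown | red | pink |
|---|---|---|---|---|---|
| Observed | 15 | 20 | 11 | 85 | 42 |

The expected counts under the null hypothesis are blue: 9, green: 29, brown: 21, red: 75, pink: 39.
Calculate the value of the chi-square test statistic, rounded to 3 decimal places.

blue: (15 − 9)²/9 = 36/9 = 4.0000
green: (20 − 29)²/29 = 81/29 = 2.7931
brown: (11 − 21)²/21 = 100/21 = 4.7619
red: (85 − 75)²/75 = 100/75 = 1.3333
pink: (42 − 39)²/39 = 9/39 = 0.2308
Sum = 13.119

13.119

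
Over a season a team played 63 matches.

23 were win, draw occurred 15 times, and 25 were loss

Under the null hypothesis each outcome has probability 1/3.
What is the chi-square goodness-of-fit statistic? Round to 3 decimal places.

Expected count for each of the 3 categories: 63/3 = 21.
win: (23 − 21)²/21 = 4/21 = 0.1905
draw: (15 − 21)²/21 = 36/21 = 1.7143
loss: (25 − 21)²/21 = 16/21 = 0.7619
Sum = 2.667

2.667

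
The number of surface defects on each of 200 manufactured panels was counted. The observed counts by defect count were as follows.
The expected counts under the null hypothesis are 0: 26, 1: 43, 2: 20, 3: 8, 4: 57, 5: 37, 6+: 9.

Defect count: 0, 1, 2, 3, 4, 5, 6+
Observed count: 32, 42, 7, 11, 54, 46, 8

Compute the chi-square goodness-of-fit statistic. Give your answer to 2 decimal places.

0: (32 − 26)²/26 = 36/26 = 1.385
1: (42 − 43)²/43 = 1/43 = 0.023
2: (7 − 20)²/20 = 169/20 = 8.450
3: (11 − 8)²/8 = 9/8 = 1.125
4: (54 − 57)²/57 = 9/57 = 0.158
5: (46 − 37)²/37 = 81/37 = 2.189
6+: (8 − 9)²/9 = 1/9 = 0.111
Sum = 13.44

13.44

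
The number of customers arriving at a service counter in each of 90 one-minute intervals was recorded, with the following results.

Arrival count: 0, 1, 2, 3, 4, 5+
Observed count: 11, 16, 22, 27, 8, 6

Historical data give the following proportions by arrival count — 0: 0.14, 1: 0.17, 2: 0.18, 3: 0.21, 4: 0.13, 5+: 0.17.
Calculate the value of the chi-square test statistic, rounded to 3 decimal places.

12.606

Expected counts E_i = n·p_i: 90×0.14 = 12.6, 90×0.17 = 15.3, 90×0.18 = 16.2, 90×0.21 = 18.9, 90×0.13 = 11.7, 90×0.17 = 15.3.
cat         O        E   (O−E)²/E
0          11     12.6     0.2032
1          16     15.3     0.0320
2          22     16.2     2.0765
3          27     18.9     3.4714
4           8     11.7     1.1701
5+          6     15.3     5.6529
Sum = 12.606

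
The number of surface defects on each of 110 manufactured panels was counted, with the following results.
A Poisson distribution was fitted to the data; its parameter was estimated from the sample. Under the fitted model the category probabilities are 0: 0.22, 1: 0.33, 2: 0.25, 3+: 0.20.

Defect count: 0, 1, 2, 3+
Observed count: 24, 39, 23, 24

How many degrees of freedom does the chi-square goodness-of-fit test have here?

There are k = 4 categories and 1 parameter estimated from the data, so df = 4 − 1 − 1 = 2.

2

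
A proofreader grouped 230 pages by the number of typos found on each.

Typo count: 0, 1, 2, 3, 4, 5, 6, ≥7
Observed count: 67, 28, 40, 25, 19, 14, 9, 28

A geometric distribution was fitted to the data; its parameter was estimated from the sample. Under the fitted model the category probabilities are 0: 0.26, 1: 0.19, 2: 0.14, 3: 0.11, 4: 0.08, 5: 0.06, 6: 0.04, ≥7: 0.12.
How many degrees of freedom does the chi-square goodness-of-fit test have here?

There are k = 8 categories and 1 parameter estimated from the data, so df = 8 − 1 − 1 = 6.

6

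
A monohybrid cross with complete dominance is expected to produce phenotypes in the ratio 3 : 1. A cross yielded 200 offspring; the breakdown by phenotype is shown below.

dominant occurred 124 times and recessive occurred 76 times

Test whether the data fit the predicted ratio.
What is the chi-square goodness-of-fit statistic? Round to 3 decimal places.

Ratio total = 4. Expected counts: 200×3/4 = 150, 200×1/4 = 50.
χ² = (124−150)²/150 + (76−50)²/50
   = 4.5067 + 13.5200
Sum = 18.027

18.027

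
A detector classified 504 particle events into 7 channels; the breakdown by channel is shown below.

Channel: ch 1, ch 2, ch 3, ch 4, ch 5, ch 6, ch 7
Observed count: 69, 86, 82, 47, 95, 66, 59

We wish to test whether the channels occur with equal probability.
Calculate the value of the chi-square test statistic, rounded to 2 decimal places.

23.11

Expected count for each of the 7 categories: 504/7 = 72.
cat         O        E   (O−E)²/E
ch 1       69       72      0.125
ch 2       86       72      2.722
ch 3       82       72      1.389
ch 4       47       72      8.681
ch 5       95       72      7.347
ch 6       66       72      0.500
ch 7       59       72      2.347
Sum = 23.11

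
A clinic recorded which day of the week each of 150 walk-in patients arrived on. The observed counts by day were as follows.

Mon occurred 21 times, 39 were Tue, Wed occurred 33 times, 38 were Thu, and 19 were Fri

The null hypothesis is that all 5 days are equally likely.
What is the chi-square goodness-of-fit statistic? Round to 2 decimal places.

Under H₀ each category has probability 1/5, so each expected count is 150/5 = 30.
Mon: (21 − 30)²/30 = 81/30 = 2.700
Tue: (39 − 30)²/30 = 81/30 = 2.700
Wed: (33 − 30)²/30 = 9/30 = 0.300
Thu: (38 − 30)²/30 = 64/30 = 2.133
Fri: (19 − 30)²/30 = 121/30 = 4.033
Sum = 11.87

11.87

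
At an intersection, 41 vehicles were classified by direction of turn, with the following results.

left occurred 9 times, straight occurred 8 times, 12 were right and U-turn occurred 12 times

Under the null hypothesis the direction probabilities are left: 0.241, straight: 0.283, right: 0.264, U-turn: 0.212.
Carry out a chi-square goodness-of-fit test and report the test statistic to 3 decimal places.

Expected counts E_i = n·p_i: 41×0.241 = 9.881, 41×0.283 = 11.603, 41×0.264 = 10.824, 41×0.212 = 8.692.
χ² = (9−9.881)²/9.881 + (8−11.603)²/11.603 + (12−10.824)²/10.824 + (12−8.692)²/8.692
   = 0.0786 + 1.1188 + 0.1278 + 1.2590
Sum = 2.584

2.584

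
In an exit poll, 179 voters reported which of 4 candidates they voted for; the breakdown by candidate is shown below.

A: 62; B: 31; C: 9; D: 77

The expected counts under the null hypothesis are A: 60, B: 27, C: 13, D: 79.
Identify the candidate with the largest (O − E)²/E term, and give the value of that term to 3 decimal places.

C, 1.231

χ² = (62−60)²/60 + (31−27)²/27 + (9−13)²/13 + (77−79)²/79
   = 0.0667 + 0.5926 + 1.2308 + 0.0506
The largest term is for C: 1.231.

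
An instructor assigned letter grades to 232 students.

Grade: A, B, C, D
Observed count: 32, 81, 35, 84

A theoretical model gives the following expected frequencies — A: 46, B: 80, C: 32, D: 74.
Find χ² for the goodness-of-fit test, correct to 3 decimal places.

5.906

cat         O        E   (O−E)²/E
A          32       46     4.2609
B          81       80     0.0125
C          35       32     0.2813
D          84       74     1.3514
Sum = 5.906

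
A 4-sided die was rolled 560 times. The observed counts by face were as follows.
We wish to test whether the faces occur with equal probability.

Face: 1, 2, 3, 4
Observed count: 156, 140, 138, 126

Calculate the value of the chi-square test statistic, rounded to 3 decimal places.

3.257

Under H₀ each category has probability 1/4, so each expected count is 560/4 = 140.
1: (156 − 140)²/140 = 256/140 = 1.8286
2: (140 − 140)²/140 = 0/140 = 0.0000
3: (138 − 140)²/140 = 4/140 = 0.0286
4: (126 − 140)²/140 = 196/140 = 1.4000
Sum = 3.257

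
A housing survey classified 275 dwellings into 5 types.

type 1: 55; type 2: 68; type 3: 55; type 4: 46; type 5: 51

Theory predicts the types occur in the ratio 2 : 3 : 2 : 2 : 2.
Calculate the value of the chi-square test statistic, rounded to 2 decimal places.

Ratio total = 11. Expected counts: 275×2/11 = 50, 275×3/11 = 75, 275×2/11 = 50, 275×2/11 = 50, 275×2/11 = 50.
type 1: (55 − 50)²/50 = 25/50 = 0.500
type 2: (68 − 75)²/75 = 49/75 = 0.653
type 3: (55 − 50)²/50 = 25/50 = 0.500
type 4: (46 − 50)²/50 = 16/50 = 0.320
type 5: (51 − 50)²/50 = 1/50 = 0.020
Sum = 1.99

1.99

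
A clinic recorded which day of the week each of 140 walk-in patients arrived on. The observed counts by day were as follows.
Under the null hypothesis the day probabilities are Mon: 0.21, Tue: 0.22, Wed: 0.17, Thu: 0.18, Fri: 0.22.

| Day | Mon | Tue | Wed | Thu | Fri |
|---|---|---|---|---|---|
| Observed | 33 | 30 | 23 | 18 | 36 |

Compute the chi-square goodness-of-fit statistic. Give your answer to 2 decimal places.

3.42

Expected counts E_i = n·p_i: 140×0.21 = 29.4, 140×0.22 = 30.8, 140×0.17 = 23.8, 140×0.18 = 25.2, 140×0.22 = 30.8.
χ² = (33−29.4)²/29.4 + (30−30.8)²/30.8 + (23−23.8)²/23.8 + (18−25.2)²/25.2 + (36−30.8)²/30.8
   = 0.441 + 0.021 + 0.027 + 2.057 + 0.878
Sum = 3.42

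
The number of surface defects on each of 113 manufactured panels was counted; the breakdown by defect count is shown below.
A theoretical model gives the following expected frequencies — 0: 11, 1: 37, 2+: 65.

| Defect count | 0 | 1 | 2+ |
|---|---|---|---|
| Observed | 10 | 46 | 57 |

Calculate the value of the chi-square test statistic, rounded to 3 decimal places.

cat         O        E   (O−E)²/E
0          10       11     0.0909
1          46       37     2.1892
2+         57       65     0.9846
Sum = 3.265

3.265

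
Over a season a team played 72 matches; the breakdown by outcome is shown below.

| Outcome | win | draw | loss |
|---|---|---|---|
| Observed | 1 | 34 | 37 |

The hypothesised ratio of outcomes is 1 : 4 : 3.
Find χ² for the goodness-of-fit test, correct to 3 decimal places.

10.926

Ratio total = 8. Expected counts: 72×1/8 = 9, 72×4/8 = 36, 72×3/8 = 27.
win: (1 − 9)²/9 = 64/9 = 7.1111
draw: (34 − 36)²/36 = 4/36 = 0.1111
loss: (37 − 27)²/27 = 100/27 = 3.7037
Sum = 10.926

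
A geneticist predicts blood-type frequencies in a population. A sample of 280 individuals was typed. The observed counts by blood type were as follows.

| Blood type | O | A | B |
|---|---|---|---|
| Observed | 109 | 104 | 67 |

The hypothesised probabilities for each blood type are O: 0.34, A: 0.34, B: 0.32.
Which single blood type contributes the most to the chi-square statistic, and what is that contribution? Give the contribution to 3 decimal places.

Expected counts E_i = n·p_i: 280×0.34 = 95.2, 280×0.34 = 95.2, 280×0.32 = 89.6.
O: (109 − 95.2)²/95.2 = 190.44/95.2 = 2.0004
A: (104 − 95.2)²/95.2 = 77.44/95.2 = 0.8134
B: (67 − 89.6)²/89.6 = 510.76/89.6 = 5.7004
The largest term is for B: 5.700.

B, 5.700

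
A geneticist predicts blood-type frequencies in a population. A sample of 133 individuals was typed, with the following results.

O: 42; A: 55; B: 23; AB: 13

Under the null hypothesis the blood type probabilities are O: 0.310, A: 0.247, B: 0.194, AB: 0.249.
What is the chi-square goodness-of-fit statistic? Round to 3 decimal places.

27.472

Expected counts E_i = n·p_i: 133×0.310 = 41.23, 133×0.247 = 32.851, 133×0.194 = 25.802, 133×0.249 = 33.117.
χ² = (42−41.23)²/41.23 + (55−32.851)²/32.851 + (23−25.802)²/25.802 + (13−33.117)²/33.117
   = 0.0144 + 14.9334 + 0.3043 + 12.2201
Sum = 27.472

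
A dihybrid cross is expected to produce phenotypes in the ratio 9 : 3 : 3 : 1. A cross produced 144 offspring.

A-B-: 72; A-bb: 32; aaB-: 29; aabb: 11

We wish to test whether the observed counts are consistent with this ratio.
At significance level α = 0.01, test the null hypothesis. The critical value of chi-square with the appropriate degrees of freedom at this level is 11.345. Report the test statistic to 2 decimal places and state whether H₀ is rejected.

Ratio total = 16. Expected counts: 144×9/16 = 81, 144×3/16 = 27, 144×3/16 = 27, 144×1/16 = 9.
χ² = (72−81)²/81 + (32−27)²/27 + (29−27)²/27 + (11−9)²/9
   = 1.000 + 0.926 + 0.148 + 0.444
Sum = 2.52
df = 3. Since 2.52 < 11.345, we do not reject H₀.

2.52; do not reject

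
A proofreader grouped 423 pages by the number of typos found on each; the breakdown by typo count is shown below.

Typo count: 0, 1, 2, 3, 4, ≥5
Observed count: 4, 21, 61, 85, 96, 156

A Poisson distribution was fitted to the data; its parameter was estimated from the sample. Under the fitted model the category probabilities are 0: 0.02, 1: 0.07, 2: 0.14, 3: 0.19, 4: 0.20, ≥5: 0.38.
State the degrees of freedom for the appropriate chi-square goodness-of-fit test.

4

There are k = 6 categories and 1 parameter estimated from the data, so df = 6 − 1 − 1 = 4.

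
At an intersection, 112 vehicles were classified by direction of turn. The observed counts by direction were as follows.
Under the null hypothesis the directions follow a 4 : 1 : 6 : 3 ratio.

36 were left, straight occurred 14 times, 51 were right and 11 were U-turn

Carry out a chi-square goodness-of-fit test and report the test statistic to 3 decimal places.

12.229

Ratio total = 14. Expected counts: 112×4/14 = 32, 112×1/14 = 8, 112×6/14 = 48, 112×3/14 = 24.
cat           O        E   (O−E)²/E
left         36       32     0.5000
straight     14        8     4.5000
right        51       48     0.1875
U-turn       11       24     7.0417
Sum = 12.229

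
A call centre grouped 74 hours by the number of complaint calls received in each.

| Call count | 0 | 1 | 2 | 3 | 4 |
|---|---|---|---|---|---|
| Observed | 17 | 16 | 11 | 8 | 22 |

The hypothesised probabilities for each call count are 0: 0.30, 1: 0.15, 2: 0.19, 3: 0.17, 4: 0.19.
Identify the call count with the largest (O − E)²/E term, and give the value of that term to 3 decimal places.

4, 4.484

Expected counts E_i = n·p_i: 74×0.30 = 22.2, 74×0.15 = 11.1, 74×0.19 = 14.06, 74×0.17 = 12.58, 74×0.19 = 14.06.
χ² = (17−22.2)²/22.2 + (16−11.1)²/11.1 + (11−14.06)²/14.06 + (8−12.58)²/12.58 + (22−14.06)²/14.06
   = 1.2180 + 2.1631 + 0.6660 + 1.6674 + 4.4839
The largest term is for 4: 4.484.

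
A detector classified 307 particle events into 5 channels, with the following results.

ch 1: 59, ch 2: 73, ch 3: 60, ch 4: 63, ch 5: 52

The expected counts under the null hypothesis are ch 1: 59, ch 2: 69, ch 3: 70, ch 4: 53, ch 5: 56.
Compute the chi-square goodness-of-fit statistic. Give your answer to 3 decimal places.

ch 1: (59 − 59)²/59 = 0/59 = 0.0000
ch 2: (73 − 69)²/69 = 16/69 = 0.2319
ch 3: (60 − 70)²/70 = 100/70 = 1.4286
ch 4: (63 − 53)²/53 = 100/53 = 1.8868
ch 5: (52 − 56)²/56 = 16/56 = 0.2857
Sum = 3.833

3.833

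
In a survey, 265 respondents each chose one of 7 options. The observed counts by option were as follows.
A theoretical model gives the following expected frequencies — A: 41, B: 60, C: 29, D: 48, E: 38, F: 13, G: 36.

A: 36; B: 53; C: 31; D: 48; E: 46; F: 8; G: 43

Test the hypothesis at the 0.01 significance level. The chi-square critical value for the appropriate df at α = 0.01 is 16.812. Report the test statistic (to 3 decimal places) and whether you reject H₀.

6.533; do not reject

χ² = (36−41)²/41 + (53−60)²/60 + (31−29)²/29 + (48−48)²/48 + (46−38)²/38 + (8−13)²/13 + (43−36)²/36
   = 0.6098 + 0.8167 + 0.1379 + 0.0000 + 1.6842 + 1.9231 + 1.3611
Sum = 6.533
df = 6. Since 6.533 < 16.812, we do not reject H₀.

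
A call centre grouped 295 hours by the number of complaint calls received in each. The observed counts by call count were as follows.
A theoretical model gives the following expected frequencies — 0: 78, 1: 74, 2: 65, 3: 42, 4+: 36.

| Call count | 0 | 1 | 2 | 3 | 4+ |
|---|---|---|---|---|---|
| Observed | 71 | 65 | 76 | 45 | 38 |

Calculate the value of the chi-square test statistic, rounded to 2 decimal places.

3.91

cat         O        E   (O−E)²/E
0          71       78      0.628
1          65       74      1.095
2          76       65      1.862
3          45       42      0.214
4+         38       36      0.111
Sum = 3.91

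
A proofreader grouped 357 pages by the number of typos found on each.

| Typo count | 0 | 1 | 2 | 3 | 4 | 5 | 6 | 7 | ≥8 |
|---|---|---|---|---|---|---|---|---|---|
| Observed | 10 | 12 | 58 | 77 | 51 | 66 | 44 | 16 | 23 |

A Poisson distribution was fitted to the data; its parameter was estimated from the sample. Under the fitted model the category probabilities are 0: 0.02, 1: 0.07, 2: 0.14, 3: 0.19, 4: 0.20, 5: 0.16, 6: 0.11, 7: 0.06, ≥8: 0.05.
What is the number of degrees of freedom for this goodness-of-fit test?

7

There are k = 9 categories and 1 parameter estimated from the data, so df = 9 − 1 − 1 = 7.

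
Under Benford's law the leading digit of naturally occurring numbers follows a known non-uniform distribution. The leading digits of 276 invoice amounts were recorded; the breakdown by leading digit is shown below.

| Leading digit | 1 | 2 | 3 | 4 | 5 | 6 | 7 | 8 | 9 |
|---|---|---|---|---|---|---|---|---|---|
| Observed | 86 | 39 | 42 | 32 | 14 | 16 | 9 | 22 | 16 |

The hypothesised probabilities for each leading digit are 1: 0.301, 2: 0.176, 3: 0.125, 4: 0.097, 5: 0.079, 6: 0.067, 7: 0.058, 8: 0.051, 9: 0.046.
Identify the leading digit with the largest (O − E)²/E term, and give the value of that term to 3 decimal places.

8, 4.461

Expected counts E_i = n·p_i: 276×0.301 = 83.076, 276×0.176 = 48.576, 276×0.125 = 34.5, 276×0.097 = 26.772, 276×0.079 = 21.804, 276×0.067 = 18.492, 276×0.058 = 16.008, 276×0.051 = 14.076, 276×0.046 = 12.696.
1: (86 − 83.076)²/83.076 = 8.549776/83.076 = 0.1029
2: (39 − 48.576)²/48.576 = 91.699776/48.576 = 1.8878
3: (42 − 34.5)²/34.5 = 56.25/34.5 = 1.6304
4: (32 − 26.772)²/26.772 = 27.331984/26.772 = 1.0209
5: (14 − 21.804)²/21.804 = 60.902416/21.804 = 2.7932
6: (16 − 18.492)²/18.492 = 6.210064/18.492 = 0.3358
7: (9 − 16.008)²/16.008 = 49.112064/16.008 = 3.0680
8: (22 − 14.076)²/14.076 = 62.789776/14.076 = 4.4608
9: (16 − 12.696)²/12.696 = 10.916416/12.696 = 0.8598
The largest term is for 8: 4.461.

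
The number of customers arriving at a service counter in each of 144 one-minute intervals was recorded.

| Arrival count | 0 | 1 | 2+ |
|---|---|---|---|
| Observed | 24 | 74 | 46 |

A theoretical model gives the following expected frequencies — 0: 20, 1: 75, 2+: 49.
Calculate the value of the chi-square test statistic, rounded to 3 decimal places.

0.997

χ² = (24−20)²/20 + (74−75)²/75 + (46−49)²/49
   = 0.8000 + 0.0133 + 0.1837
Sum = 0.997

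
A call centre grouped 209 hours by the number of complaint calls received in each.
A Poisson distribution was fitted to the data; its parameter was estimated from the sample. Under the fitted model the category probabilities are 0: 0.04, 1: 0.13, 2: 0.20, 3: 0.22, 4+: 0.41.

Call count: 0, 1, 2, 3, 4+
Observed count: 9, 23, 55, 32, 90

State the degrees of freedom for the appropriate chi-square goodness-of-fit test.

There are k = 5 categories and 1 parameter estimated from the data, so df = 5 − 1 − 1 = 3.

3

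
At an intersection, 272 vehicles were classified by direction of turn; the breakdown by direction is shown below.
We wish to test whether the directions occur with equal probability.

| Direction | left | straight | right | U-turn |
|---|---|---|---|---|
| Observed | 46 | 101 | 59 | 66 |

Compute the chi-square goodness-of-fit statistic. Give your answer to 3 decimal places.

Under H₀ each category has probability 1/4, so each expected count is 272/4 = 68.
cat           O        E   (O−E)²/E
left         46       68     7.1176
straight    101       68    16.0147
right        59       68     1.1912
U-turn       66       68     0.0588
Sum = 24.382

24.382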